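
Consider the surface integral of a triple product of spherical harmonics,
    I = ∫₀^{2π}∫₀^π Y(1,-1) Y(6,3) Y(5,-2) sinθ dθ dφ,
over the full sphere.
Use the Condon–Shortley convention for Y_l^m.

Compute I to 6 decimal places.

-0.245154

Rules hold: Σm=0, L=12 even, 5≤5≤7.
N = 3·13·11 = 429
Δ = 2!·0!·10!/13! = 1/858
Racah Σ t=1..1: t=1:−1/14400 = -1/14400
⇒ 3j(1 6 5; 0 0 0)² = 6/143, sgn +1
Racah Σ t=2..2: t=2:+1/60480 = 1/60480
⇒ 3j(1 6 5; -1 3 -2)² = 6/143, sgn -1
4πI² = N·(3j₀)²·(3jₘ)² = 108/143
I = -1·√(0.755245/4π) = -0.24515397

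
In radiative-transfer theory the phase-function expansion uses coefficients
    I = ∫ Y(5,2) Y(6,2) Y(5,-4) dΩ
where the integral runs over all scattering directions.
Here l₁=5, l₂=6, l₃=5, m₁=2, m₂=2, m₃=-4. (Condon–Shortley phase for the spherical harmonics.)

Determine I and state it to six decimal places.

0.108910

m-sum 0 ✓  L=16 even ✓  1≤5≤11 ✓
Π(2lᵢ+1) = 11×13×11 = 1573
triangle coeff Δ(5,6,5) = 1/28588560
Σ_t [1,5]: t=1:−1/345600 t=2:+1/13824 t=3:−1/5184 t=4:+1/13824 t=5:−1/345600 = -7/129600
(3j)²=80/7293 [(5 6 5; 0 0 0)], sign=+1
Σ_t [2,3]: t=2:+1/207360 t=3:−1/103680 = -1/207360
(3j)²=21/2431 [(5 6 5; 2 2 -4)], sign=+1
⇒ 4πI² = 560/3757
I = (+1)√(560/3757/(4π)) = 0.10891018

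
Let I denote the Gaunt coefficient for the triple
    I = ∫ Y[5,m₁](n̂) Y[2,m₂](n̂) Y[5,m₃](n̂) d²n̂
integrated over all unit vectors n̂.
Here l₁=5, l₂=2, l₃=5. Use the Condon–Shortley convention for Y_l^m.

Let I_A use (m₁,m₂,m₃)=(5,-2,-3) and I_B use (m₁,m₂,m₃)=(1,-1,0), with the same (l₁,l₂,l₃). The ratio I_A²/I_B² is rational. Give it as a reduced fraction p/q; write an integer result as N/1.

l's match ⇒ only the (l;m) 3-j factors differ between A and B.
A: triangle coeff Δ(5,2,5) = 1/38610; Σ_t [0,0]: t=0:+1/161280 = 1/161280; (3j)²=1/143 [(5 2 5; 5 -2 -3)], sign=+1
B: triangle coeff Δ(5,2,5) = 1/38610; Σ_t [0,1]: t=0:+1/1152 t=1:−1/1440 = 1/5760; (3j)²=1/858 [(5 2 5; 1 -1 0)], sign=-1
I_A²/I_B² = (1/143)/(1/858) = 6/1

6/1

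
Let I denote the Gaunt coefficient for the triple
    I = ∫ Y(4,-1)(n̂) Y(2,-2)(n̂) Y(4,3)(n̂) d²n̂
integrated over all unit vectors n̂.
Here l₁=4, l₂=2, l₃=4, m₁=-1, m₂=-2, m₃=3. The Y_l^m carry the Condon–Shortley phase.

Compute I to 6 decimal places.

0.159270

m-sum 0 ✓  L=10 even ✓  2≤4≤6 ✓
Π(2lᵢ+1) = 9×5×9 = 405
triangle coeff Δ(4,2,4) = 1/13860
Σ_t [0,2]: t=0:+1/192 t=1:−1/36 t=2:+1/192 = -5/288
(3j)²=20/693 [(4 2 4; 0 0 0)], sign=-1
Σ_t [0,0]: t=0:+1/480 = 1/480
(3j)²=3/110 [(4 2 4; -1 -2 3)], sign=-1
⇒ 4πI² = 270/847
I = (+1)√(270/847/(4π)) = 0.15927046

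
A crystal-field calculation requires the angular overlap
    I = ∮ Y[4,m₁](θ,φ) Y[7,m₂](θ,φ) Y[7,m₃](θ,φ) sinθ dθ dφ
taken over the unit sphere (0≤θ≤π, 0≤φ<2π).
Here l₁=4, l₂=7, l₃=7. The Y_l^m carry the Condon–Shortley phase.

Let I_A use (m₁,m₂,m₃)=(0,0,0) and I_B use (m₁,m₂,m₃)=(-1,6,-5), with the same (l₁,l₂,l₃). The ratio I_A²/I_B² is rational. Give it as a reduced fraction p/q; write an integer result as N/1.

35721/15730

l's match ⇒ only the (l;m) 3-j factors differ between A and B.
A: triangle coeff Δ(4,7,7) = 1/58198140; Σ_t [0,4]: t=0:+1/17418240 t=1:−1/622080 t=2:+1/230400 t=3:−1/622080 t=4:+1/17418240 = 1/806400; (3j)²=2268/230945 [(4 7 7; 0 0 0)], sign=-1
B: triangle coeff Δ(4,7,7) = 1/58198140; Σ_t [3,4]: t=3:−1/87091200 t=4:+1/52254720 = 1/130636800; (3j)²=88/20349 [(4 7 7; -1 6 -5)], sign=+1
I_A²/I_B² = (2268/230945)/(88/20349) = 35721/15730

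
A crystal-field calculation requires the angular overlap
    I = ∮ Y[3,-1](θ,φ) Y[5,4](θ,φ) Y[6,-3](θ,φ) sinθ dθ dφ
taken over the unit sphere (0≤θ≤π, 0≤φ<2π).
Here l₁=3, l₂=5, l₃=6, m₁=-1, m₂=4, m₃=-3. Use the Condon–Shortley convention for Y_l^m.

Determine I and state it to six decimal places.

0.176531

Checks pass: Σm=0; 14 even; l₃=6∈[2,8].
(2·3+1)(2·5+1)(2·6+1) = 1001
Δ: 2! 4! 8! / 15! → 1/675675
sum: t=0:+1/8640 t=1:−1/2304 t=2:+1/8640 = -7/34560
3j²(3 5 6; 0 0 0) = Δ·Π!·Σ² = 7/429  (sign -1)
sum: t=1:−1/241920 t=2:+1/40320 = 1/48384
3j²(3 5 6; -1 4 -3) = Δ·Π!·Σ² = 24/1001  (sign -1)
combine: 4πI² = 1001·7/429·24/1001 = 56/143
take √, sign +1: I = 0.17653103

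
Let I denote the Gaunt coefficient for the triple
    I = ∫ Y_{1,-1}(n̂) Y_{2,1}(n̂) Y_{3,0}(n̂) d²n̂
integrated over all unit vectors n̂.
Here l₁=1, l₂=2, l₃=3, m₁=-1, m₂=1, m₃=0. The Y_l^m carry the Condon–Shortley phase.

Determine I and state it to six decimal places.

0.143048

m-sum 0 ✓  L=6 even ✓  1≤3≤3 ✓
Π(2lᵢ+1) = 3×5×7 = 105
triangle coeff Δ(1,2,3) = 1/105
Σ_t [0,0]: t=0:+1/4 = 1/4
(3j)²=3/35 [(1 2 3; 0 0 0)], sign=-1
Σ_t [0,0]: t=0:+1/12 = 1/12
(3j)²=1/35 [(1 2 3; -1 1 0)], sign=-1
⇒ 4πI² = 9/35
I = (+1)√(9/35/(4π)) = 0.14304817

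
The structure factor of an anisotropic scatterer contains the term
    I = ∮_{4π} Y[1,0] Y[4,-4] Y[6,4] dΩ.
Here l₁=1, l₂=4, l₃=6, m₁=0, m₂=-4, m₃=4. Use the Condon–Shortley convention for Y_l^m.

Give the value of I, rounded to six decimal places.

0.000000

triangle: need 3≤l₃≤5, have 6; I=0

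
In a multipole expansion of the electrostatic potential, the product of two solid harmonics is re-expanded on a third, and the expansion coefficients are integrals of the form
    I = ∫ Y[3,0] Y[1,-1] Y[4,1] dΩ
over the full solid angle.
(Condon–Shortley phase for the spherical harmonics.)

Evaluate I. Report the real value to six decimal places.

-0.194664

Checks pass: Σm=0; 8 even; l₃=4∈[2,4].
(2·3+1)(2·1+1)(2·4+1) = 189
Δ: 0! 6! 2! / 9! → 1/252
sum: t=0:+1/36 = 1/36
3j²(3 1 4; 0 0 0) = Δ·Π!·Σ² = 4/63  (sign +1)
sum: t=0:+1/72 = 1/72
3j²(3 1 4; 0 -1 1) = Δ·Π!·Σ² = 5/126  (sign -1)
combine: 4πI² = 189·4/63·5/126 = 10/21
take √, sign -1: I = -0.19466390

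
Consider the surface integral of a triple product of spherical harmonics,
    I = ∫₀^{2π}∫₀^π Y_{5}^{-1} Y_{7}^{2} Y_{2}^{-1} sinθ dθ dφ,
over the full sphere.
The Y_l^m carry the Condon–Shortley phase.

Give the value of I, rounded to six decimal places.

Checks pass: Σm=0; 14 even; l₃=2∈[2,12].
(2·5+1)(2·7+1)(2·2+1) = 825
Δ: 10! 0! 4! / 15! → 1/15015
sum: t=5:−1/57600 = -1/57600
3j²(5 7 2; 0 0 0) = Δ·Π!·Σ² = 21/715  (sign -1)
sum: t=6:+1/103680 = 1/103680
3j²(5 7 2; -1 2 -1) = Δ·Π!·Σ² = 4/143  (sign -1)
combine: 4πI² = 825·21/715·4/143 = 1260/1859
take √, sign +1: I = 0.23224194

0.232242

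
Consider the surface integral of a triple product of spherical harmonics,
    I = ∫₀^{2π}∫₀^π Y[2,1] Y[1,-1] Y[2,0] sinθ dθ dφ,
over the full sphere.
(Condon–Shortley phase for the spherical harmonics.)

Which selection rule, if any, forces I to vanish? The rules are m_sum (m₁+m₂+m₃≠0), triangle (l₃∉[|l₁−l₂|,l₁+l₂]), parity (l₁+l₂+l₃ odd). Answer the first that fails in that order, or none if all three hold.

parity

m₁+m₂+m₃ = 1 − 1 + 0 = 0  ✓
triangle: |2−1|=1 ≤ l₃=2 ≤ 2+1=3  ✓
parity: l₁+l₂+l₃ = 5 is odd  ✗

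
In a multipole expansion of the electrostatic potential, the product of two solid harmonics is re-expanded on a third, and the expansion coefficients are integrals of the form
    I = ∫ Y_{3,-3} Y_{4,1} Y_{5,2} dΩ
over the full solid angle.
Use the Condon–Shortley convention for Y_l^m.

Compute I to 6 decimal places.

-0.179179

Checks pass: Σm=0; 12 even; l₃=5∈[1,7].
(2·3+1)(2·4+1)(2·5+1) = 693
Δ: 2! 4! 6! / 13! → 1/180180
sum: t=0:+1/576 t=1:−1/144 t=2:+1/576 = -1/288
3j²(3 4 5; 0 0 0) = Δ·Π!·Σ² = 20/1001  (sign +1)
sum: t=2:+1/1728 = 1/1728
3j²(3 4 5; -3 1 2) = Δ·Π!·Σ² = 25/858  (sign -1)
combine: 4πI² = 693·20/1001·25/858 = 750/1859
take √, sign -1: I = -0.17917854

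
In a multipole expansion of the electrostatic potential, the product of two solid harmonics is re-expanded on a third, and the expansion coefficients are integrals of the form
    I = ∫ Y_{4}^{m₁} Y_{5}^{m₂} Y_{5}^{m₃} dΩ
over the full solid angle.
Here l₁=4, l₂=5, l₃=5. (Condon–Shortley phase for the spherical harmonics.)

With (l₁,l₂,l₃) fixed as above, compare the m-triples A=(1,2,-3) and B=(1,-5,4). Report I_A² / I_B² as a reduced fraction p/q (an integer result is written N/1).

Shared (l₁,l₂,l₃)=(4,5,5): N and (l;000)² cancel in I_A²/I_B².
A: Δ = 4!·4!·6!/15! = 1/3153150; Racah Σ t=1..3: t=1:−1/17280 t=2:+1/2880 t=3:−1/6912 = 1/6912; ⇒ 3j(4 5 5; 1 2 -3)² = 5/429, sgn +1
B: Δ = 4!·4!·6!/15! = 1/3153150; Racah Σ t=0..0: t=0:+1/103680 = 1/103680; ⇒ 3j(4 5 5; 1 -5 4)² = 4/143, sgn -1
I_A²/I_B² = (5/429)/(4/143) = 5/12

5/12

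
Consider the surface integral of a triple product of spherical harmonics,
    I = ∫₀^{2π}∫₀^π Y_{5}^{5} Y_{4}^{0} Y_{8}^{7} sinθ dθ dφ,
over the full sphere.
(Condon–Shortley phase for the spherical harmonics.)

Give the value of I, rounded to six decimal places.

m-sum = 5 + 0 + 7 = 12 ≠ 0 ⇒ I = 0

0.000000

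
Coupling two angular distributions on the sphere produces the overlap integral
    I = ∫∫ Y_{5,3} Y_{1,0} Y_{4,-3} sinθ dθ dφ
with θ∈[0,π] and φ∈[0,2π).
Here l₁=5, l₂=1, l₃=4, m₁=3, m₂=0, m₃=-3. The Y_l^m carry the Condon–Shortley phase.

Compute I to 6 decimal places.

Rules hold: Σm=0, L=10 even, 4≤4≤6.
N = 11·3·9 = 297
Δ = 2!·8!·0!/11! = 1/495
Racah Σ t=1..1: t=1:−1/576 = -1/576
⇒ 3j(5 1 4; 0 0 0)² = 5/99, sgn -1
Racah Σ t=1..1: t=1:−1/5040 = -1/5040
⇒ 3j(5 1 4; 3 0 -3)² = 16/495, sgn +1
4πI² = N·(3j₀)²·(3jₘ)² = 16/33
I = -1·√(0.484848/4π) = -0.19642560

-0.196426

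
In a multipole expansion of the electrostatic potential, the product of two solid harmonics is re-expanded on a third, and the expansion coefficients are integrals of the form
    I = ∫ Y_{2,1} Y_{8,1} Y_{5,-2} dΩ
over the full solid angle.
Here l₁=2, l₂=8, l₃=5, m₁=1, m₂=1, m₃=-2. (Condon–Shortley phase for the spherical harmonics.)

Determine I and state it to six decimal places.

l₃=5 ∉ [6,10] — triangle fails ⇒ I = 0

0.000000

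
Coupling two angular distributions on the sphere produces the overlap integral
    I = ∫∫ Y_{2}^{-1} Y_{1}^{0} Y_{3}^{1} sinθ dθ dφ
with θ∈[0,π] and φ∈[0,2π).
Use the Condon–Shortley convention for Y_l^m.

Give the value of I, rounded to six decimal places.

-0.233597

Checks pass: Σm=0; 6 even; l₃=3∈[1,3].
(2·2+1)(2·1+1)(2·3+1) = 105
Δ: 0! 4! 2! / 7! → 1/105
sum: t=0:+1/4 = 1/4
3j²(2 1 3; 0 0 0) = Δ·Π!·Σ² = 3/35  (sign -1)
sum: t=0:+1/6 = 1/6
3j²(2 1 3; -1 0 1) = Δ·Π!·Σ² = 8/105  (sign +1)
combine: 4πI² = 105·3/35·8/105 = 24/35
take √, sign -1: I = -0.23359668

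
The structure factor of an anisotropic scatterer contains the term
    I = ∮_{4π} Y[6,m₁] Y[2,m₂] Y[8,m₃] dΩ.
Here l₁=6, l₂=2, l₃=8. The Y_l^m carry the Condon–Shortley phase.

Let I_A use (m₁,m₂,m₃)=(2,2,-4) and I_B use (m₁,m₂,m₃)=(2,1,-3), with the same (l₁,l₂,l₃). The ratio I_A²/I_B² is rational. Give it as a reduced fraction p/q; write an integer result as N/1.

Same 6,2,8: normalisation and zero-m 3j drop out of the ratio.
A: Δ: 0! 12! 4! / 17! → 1/30940; sum: t=0:+1/23224320 = 1/23224320; 3j²(6 2 8; 2 2 -4) = Δ·Π!·Σ² = 99/6188  (sign +1)
B: Δ: 0! 12! 4! / 17! → 1/30940; sum: t=0:+1/5806080 = 1/5806080; 3j²(6 2 8; 2 1 -3) = Δ·Π!·Σ² = 165/6188  (sign -1)
I_A²/I_B² = (99/6188)/(165/6188) = 3/5

3/5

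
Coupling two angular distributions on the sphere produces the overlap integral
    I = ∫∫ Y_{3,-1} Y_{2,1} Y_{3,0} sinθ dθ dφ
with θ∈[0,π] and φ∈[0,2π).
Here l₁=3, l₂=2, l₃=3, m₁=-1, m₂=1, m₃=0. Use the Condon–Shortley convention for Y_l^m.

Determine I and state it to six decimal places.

Checks pass: Σm=0; 8 even; l₃=3∈[1,5].
(2·3+1)(2·2+1)(2·3+1) = 245
Δ: 2! 4! 2! / 9! → 1/3780
sum: t=0:+1/24 t=1:−1/4 t=2:+1/24 = -1/6
3j²(3 2 3; 0 0 0) = Δ·Π!·Σ² = 4/105  (sign +1)
sum: t=1:−1/12 t=2:+1/8 = 1/24
3j²(3 2 3; -1 1 0) = Δ·Π!·Σ² = 1/210  (sign -1)
combine: 4πI² = 245·4/105·1/210 = 2/45
take √, sign -1: I = -0.05947080

-0.059471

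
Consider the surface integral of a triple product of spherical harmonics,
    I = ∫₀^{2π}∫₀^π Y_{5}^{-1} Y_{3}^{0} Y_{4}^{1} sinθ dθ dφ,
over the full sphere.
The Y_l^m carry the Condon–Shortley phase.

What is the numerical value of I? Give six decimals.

Checks pass: Σm=0; 12 even; l₃=4∈[2,8].
(2·5+1)(2·3+1)(2·4+1) = 693
Δ: 4! 6! 2! / 13! → 1/180180
sum: t=1:−1/576 t=2:+1/144 t=3:−1/576 = 1/288
3j²(5 3 4; 0 0 0) = Δ·Π!·Σ² = 20/1001  (sign +1)
sum: t=1:−1/1440 t=2:+1/192 t=3:−1/432 = 19/8640
3j²(5 3 4; -1 0 1) = Δ·Π!·Σ² = 361/30030  (sign -1)
combine: 4πI² = 693·20/1001·361/30030 = 2166/13013
take √, sign -1: I = -0.11508947

-0.115089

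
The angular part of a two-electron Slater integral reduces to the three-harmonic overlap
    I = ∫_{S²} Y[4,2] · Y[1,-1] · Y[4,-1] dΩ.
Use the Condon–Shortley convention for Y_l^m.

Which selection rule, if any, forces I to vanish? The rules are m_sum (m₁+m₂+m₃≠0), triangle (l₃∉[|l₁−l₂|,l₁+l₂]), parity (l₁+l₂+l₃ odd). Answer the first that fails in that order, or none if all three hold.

Σmᵢ = 0  ✓
l₃∈[|l₁−l₂|,l₁+l₂]=[3,5], have l₃=4  ✓
Σlᵢ = 9 ⇒ odd  ✗

parity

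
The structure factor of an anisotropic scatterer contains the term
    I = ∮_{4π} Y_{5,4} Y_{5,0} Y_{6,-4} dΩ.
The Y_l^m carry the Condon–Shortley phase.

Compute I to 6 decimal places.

m-sum 0 ✓  L=16 even ✓  0≤6≤10 ✓
Π(2lᵢ+1) = 11×11×13 = 1573
triangle coeff Δ(5,5,6) = 1/28588560
Σ_t [0,4]: t=0:+1/345600 t=1:−1/13824 t=2:+1/5184 t=3:−1/13824 t=4:+1/345600 = 7/129600
(3j)²=80/7293 [(5 5 6; 0 0 0)], sign=+1
Σ_t [0,1]: t=0:+1/345600 t=1:−1/207360 = -1/518400
(3j)²=12/2431 [(5 5 6; 4 0 -4)], sign=-1
⇒ 4πI² = 320/3757
I = (-1)√(320/3757/(4π)) = -0.08232836

-0.082328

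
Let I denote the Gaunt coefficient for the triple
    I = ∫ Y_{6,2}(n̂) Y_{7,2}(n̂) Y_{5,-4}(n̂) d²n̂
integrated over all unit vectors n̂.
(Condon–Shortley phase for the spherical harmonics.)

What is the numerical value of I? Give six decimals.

0.103719

Rules hold: Σm=0, L=18 even, 1≤5≤13.
N = 13·15·11 = 2145
Δ = 8!·4!·6!/19! = 1/174594420
Racah Σ t=2..6: t=2:+1/4147200 t=3:−1/207360 t=4:+1/82944 t=5:−1/207360 t=6:+1/4147200 = 1/345600
⇒ 3j(6 7 5; 0 0 0)² = 420/46189, sgn -1
Racah Σ t=3..4: t=3:−1/3110400 t=4:+1/1658880 = 7/24883200
⇒ 3j(6 7 5; 2 2 -4)² = 4802/692835, sgn -1
4πI² = N·(3j₀)²·(3jₘ)² = 2016840/14919047
I = +1·√(0.135186/4π) = 0.10371946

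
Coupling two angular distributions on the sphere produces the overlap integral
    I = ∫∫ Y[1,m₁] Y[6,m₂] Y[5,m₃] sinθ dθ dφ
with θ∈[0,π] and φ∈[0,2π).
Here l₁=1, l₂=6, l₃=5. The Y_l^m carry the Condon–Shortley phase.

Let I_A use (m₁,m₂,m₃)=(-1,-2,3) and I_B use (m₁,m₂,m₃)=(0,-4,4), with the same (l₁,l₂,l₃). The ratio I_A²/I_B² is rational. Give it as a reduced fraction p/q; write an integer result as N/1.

Same 1,6,5: normalisation and zero-m 3j drop out of the ratio.
A: Δ: 2! 0! 10! / 13! → 1/858; sum: t=2:+1/161280 = 1/161280; 3j²(1 6 5; -1 -2 3) = Δ·Π!·Σ² = 1/143  (sign +1)
B: Δ: 2! 0! 10! / 13! → 1/858; sum: t=1:−1/362880 = -1/362880; 3j²(1 6 5; 0 -4 4) = Δ·Π!·Σ² = 10/429  (sign +1)
I_A²/I_B² = (1/143)/(10/429) = 3/10

3/10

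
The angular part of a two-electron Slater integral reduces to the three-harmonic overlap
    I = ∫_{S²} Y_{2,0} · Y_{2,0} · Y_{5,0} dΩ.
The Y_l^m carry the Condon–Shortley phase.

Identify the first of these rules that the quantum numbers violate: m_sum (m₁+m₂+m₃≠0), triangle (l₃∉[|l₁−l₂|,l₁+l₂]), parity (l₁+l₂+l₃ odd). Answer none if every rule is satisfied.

m₁+m₂+m₃ = 0 + 0 + 0 = 0  ✓
triangle: |2−2|=0 ≤ l₃=5 ≤ 2+2=4  ✗
parity: l₁+l₂+l₃ = 9 is odd

triangle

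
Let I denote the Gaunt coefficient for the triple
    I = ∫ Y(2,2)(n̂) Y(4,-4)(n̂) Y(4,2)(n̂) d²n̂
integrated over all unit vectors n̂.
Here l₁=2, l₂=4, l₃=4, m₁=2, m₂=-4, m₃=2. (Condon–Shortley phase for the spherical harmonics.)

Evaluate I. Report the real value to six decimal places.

Checks pass: Σm=0; 10 even; l₃=4∈[2,6].
(2·2+1)(2·4+1)(2·4+1) = 405
Δ: 2! 2! 6! / 11! → 1/13860
sum: t=0:+1/192 t=1:−1/36 t=2:+1/192 = -5/288
3j²(2 4 4; 0 0 0) = Δ·Π!·Σ² = 20/693  (sign -1)
sum: t=0:+1/2880 = 1/2880
3j²(2 4 4; 2 -4 2) = Δ·Π!·Σ² = 2/165  (sign +1)
combine: 4πI² = 405·20/693·2/165 = 120/847
take √, sign -1: I = -0.10618031

-0.106180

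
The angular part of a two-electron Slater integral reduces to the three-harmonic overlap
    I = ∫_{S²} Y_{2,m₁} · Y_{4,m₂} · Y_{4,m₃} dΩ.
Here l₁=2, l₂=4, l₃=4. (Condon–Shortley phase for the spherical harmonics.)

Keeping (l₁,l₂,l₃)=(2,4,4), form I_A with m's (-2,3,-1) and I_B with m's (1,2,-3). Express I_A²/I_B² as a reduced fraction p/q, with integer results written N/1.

Same 2,4,4: normalisation and zero-m 3j drop out of the ratio.
A: Δ: 2! 2! 6! / 11! → 1/13860; sum: t=2:+1/480 = 1/480; 3j²(2 4 4; -2 3 -1) = Δ·Π!·Σ² = 3/110  (sign -1)
B: Δ: 2! 2! 6! / 11! → 1/13860; sum: t=0:+1/1440 t=1:−1/240 = -1/288; 3j²(2 4 4; 1 2 -3) = Δ·Π!·Σ² = 5/132  (sign +1)
I_A²/I_B² = (3/110)/(5/132) = 18/25

18/25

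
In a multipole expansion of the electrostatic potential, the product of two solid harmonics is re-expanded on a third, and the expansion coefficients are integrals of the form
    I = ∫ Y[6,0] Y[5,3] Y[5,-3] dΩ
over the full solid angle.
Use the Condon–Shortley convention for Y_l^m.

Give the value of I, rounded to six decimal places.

0.088978

m-sum 0 ✓  L=16 even ✓  1≤5≤11 ✓
Π(2lᵢ+1) = 13×11×11 = 1573
triangle coeff Δ(6,5,5) = 1/28588560
Σ_t [1,5]: t=1:−1/345600 t=2:+1/13824 t=3:−1/5184 t=4:+1/13824 t=5:−1/345600 = -7/129600
(3j)²=80/7293 [(6 5 5; 0 0 0)], sign=+1
Σ_t [4,6]: t=4:+1/55296 t=5:−1/86400 t=6:+1/2073600 = 29/4147200
(3j)²=841/145860 [(6 5 5; 0 3 -3)], sign=+1
⇒ 4πI² = 3364/33813
I = (+1)√(3364/33813/(4π)) = 0.08897771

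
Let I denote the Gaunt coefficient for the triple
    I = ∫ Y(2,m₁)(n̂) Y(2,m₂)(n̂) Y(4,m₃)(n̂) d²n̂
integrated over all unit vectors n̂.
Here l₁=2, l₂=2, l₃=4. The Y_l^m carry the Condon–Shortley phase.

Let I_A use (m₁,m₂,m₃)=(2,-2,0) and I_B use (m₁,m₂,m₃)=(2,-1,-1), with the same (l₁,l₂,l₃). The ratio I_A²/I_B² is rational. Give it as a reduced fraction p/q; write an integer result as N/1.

Same 2,2,4: normalisation and zero-m 3j drop out of the ratio.
A: Δ: 0! 4! 4! / 9! → 1/630; sum: t=0:+1/576 = 1/576; 3j²(2 2 4; 2 -2 0) = Δ·Π!·Σ² = 1/630  (sign +1)
B: Δ: 0! 4! 4! / 9! → 1/630; sum: t=0:+1/144 = 1/144; 3j²(2 2 4; 2 -1 -1) = Δ·Π!·Σ² = 1/126  (sign -1)
I_A²/I_B² = (1/630)/(1/126) = 1/5

1/5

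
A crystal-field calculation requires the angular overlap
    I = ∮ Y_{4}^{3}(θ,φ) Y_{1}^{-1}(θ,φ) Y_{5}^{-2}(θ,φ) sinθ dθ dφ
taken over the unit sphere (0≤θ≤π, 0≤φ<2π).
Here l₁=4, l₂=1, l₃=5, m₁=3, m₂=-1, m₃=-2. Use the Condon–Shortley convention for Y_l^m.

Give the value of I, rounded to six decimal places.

0.085055

m-sum 0 ✓  L=10 even ✓  3≤5≤5 ✓
Π(2lᵢ+1) = 9×3×11 = 297
triangle coeff Δ(4,1,5) = 1/495
Σ_t [0,0]: t=0:+1/576 = 1/576
(3j)²=5/99 [(4 1 5; 0 0 0)], sign=-1
Σ_t [0,0]: t=0:+1/10080 = 1/10080
(3j)²=1/165 [(4 1 5; 3 -1 -2)], sign=-1
⇒ 4πI² = 1/11
I = (+1)√(1/11/(4π)) = 0.08505478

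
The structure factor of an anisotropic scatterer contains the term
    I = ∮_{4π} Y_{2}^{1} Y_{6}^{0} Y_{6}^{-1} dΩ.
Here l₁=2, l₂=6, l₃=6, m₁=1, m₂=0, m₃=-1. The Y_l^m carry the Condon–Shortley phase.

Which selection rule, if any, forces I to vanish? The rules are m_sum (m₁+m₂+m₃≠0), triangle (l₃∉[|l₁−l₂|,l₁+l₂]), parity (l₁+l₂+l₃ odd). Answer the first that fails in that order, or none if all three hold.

none

Σmᵢ = 0  ✓
l₃∈[|l₁−l₂|,l₁+l₂]=[4,8], have l₃=6  ✓
Σlᵢ = 14 ⇒ even  ✓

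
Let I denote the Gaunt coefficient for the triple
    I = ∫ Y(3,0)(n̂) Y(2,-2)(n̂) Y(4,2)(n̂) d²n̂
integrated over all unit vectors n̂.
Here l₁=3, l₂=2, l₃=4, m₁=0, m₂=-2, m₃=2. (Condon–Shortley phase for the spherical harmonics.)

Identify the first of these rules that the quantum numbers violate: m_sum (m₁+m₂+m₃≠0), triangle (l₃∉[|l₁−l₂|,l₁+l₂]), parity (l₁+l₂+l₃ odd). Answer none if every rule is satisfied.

azimuthal sum: 0 − 2 + 2 = 0  ✓
1 ≤ 4 ≤ 5 (triangle on l)  ✓
L = 3 + 2 + 4 = 9 (odd)  ✗

parity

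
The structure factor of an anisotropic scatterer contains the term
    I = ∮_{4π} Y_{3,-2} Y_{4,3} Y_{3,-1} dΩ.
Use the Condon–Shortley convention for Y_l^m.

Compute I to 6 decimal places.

-0.095955

m-sum 0 ✓  L=10 even ✓  1≤3≤7 ✓
Π(2lᵢ+1) = 7×9×7 = 441
triangle coeff Δ(3,4,3) = 1/34650
Σ_t [1,3]: t=1:−1/72 t=2:+1/16 t=3:−1/72 = 5/144
(3j)²=2/77 [(3 4 3; 0 0 0)], sign=-1
Σ_t [3,4]: t=3:−1/288 t=4:+1/144 = 1/288
(3j)²=1/99 [(3 4 3; -2 3 -1)], sign=+1
⇒ 4πI² = 14/121
I = (-1)√(14/121/(4π)) = -0.09595473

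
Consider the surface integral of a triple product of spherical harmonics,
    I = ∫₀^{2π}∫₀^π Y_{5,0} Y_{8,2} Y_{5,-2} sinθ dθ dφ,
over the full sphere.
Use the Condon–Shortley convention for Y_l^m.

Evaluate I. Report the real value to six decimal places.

0.023747

m-sum 0 ✓  L=18 even ✓  3≤5≤13 ✓
Π(2lᵢ+1) = 11×17×11 = 2057
triangle coeff Δ(5,8,5) = 1/37413090
Σ_t [3,5]: t=3:−1/1036800 t=4:+1/331776 t=5:−1/1036800 = 1/921600
(3j)²=490/46189 [(5 8 5; 0 0 0)], sign=-1
Σ_t [3,5]: t=3:−1/7257600 t=4:+1/829440 t=5:−1/1036800 = 1/9676800
(3j)²=15/46189 [(5 8 5; 0 2 -2)], sign=-1
⇒ 4πI² = 7350/1037153
I = (+1)√(7350/1037153/(4π)) = 0.02374747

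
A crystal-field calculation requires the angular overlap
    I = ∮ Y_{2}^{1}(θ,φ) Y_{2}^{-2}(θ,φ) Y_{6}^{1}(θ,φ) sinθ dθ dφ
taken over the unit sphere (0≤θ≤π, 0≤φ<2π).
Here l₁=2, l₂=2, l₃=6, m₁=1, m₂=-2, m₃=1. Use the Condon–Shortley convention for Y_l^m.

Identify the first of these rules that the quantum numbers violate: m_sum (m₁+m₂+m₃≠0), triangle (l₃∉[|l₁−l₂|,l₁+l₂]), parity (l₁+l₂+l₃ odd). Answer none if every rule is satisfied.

azimuthal sum: 1 − 2 + 1 = 0  ✓
0 ≤ 6 ≤ 4 (triangle on l)  ✗
L = 2 + 2 + 6 = 10 (even)

triangle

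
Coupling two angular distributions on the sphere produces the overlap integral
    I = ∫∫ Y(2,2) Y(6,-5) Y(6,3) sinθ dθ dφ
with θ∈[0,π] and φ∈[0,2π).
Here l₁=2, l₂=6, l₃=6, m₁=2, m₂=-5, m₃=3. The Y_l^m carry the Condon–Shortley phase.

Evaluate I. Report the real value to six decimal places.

0.120286

Checks pass: Σm=0; 14 even; l₃=6∈[4,8].
(2·2+1)(2·6+1)(2·6+1) = 845
Δ: 2! 2! 10! / 15! → 1/90090
sum: t=0:+1/69120 t=1:−1/14400 t=2:+1/69120 = -7/172800
3j²(2 6 6; 0 0 0) = Δ·Π!·Σ² = 14/715  (sign -1)
sum: t=0:+1/1451520 = 1/1451520
3j²(2 6 6; 2 -5 3) = Δ·Π!·Σ² = 1/91  (sign -1)
combine: 4πI² = 845·14/715·1/91 = 2/11
take √, sign +1: I = 0.12028562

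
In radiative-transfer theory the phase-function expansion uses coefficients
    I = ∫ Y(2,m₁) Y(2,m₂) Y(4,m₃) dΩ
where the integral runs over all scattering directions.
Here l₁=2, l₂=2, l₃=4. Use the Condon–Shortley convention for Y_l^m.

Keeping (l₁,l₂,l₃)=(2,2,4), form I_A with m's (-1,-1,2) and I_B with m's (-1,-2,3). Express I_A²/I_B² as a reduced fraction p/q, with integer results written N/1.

8/7

l's match ⇒ only the (l;m) 3-j factors differ between A and B.
A: triangle coeff Δ(2,2,4) = 1/630; Σ_t [0,0]: t=0:+1/36 = 1/36; (3j)²=4/63 [(2 2 4; -1 -1 2)], sign=+1
B: triangle coeff Δ(2,2,4) = 1/630; Σ_t [0,0]: t=0:+1/144 = 1/144; (3j)²=1/18 [(2 2 4; -1 -2 3)], sign=-1
I_A²/I_B² = (4/63)/(1/18) = 8/7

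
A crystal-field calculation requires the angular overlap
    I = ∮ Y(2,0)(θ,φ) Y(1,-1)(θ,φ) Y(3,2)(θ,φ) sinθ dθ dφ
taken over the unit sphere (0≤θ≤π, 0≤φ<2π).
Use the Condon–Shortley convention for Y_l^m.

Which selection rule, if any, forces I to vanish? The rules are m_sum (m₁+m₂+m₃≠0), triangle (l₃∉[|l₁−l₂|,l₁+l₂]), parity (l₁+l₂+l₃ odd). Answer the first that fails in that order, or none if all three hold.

m_sum

azimuthal sum: 0 − 1 + 2 = 1  ✗
1 ≤ 3 ≤ 3 (triangle on l)
L = 2 + 1 + 3 = 6 (even)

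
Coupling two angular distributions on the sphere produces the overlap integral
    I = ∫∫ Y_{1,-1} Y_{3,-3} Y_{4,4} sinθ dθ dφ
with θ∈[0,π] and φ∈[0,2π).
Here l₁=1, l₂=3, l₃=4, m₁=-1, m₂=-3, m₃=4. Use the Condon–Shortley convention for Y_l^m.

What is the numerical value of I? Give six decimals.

0.325735

Checks pass: Σm=0; 8 even; l₃=4∈[2,4].
(2·1+1)(2·3+1)(2·4+1) = 189
Δ: 0! 2! 6! / 9! → 1/252
sum: t=0:+1/36 = 1/36
3j²(1 3 4; 0 0 0) = Δ·Π!·Σ² = 4/63  (sign +1)
sum: t=0:+1/1440 = 1/1440
3j²(1 3 4; -1 -3 4) = Δ·Π!·Σ² = 1/9  (sign +1)
combine: 4πI² = 189·4/63·1/9 = 4/3
take √, sign +1: I = 0.32573501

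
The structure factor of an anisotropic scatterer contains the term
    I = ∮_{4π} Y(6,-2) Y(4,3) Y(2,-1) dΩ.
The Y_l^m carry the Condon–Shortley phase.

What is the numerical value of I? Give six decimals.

0.089969

Rules hold: Σm=0, L=12 even, 2≤2≤10.
N = 13·9·5 = 585
Δ = 8!·4!·0!/13! = 1/6435
Racah Σ t=4..4: t=4:+1/2304 = 1/2304
⇒ 3j(6 4 2; 0 0 0)² = 5/143, sgn +1
Racah Σ t=7..7: t=7:−1/30240 = -1/30240
⇒ 3j(6 4 2; -2 3 -1)² = 32/6435, sgn +1
4πI² = N·(3j₀)²·(3jₘ)² = 160/1573
I = +1·√(0.101716/4π) = 0.08996855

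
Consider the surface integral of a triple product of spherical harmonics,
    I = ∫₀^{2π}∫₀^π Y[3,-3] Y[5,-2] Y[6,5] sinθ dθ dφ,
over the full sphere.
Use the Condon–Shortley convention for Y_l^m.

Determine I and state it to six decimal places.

0.169016

Rules hold: Σm=0, L=14 even, 2≤6≤8.
N = 7·11·13 = 1001
Δ = 2!·4!·8!/15! = 1/675675
Racah Σ t=0..2: t=0:+1/8640 t=1:−1/2304 t=2:+1/8640 = -7/34560
⇒ 3j(3 5 6; 0 0 0)² = 7/429, sgn -1
Racah Σ t=2..2: t=2:+1/241920 = 1/241920
⇒ 3j(3 5 6; -3 -2 5)² = 2/91, sgn -1
4πI² = N·(3j₀)²·(3jₘ)² = 14/39
I = +1·√(0.358974/4π) = 0.16901560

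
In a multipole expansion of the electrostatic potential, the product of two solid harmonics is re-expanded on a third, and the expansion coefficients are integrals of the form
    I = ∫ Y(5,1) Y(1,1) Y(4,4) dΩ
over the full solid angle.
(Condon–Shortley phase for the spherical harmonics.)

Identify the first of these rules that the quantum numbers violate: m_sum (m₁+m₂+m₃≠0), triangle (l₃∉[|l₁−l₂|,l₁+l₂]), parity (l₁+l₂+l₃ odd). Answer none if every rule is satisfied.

m_sum

m₁+m₂+m₃ = 1 + 1 + 4 = 6  ✗
triangle: |5−1|=4 ≤ l₃=4 ≤ 5+1=6
parity: l₁+l₂+l₃ = 10 is even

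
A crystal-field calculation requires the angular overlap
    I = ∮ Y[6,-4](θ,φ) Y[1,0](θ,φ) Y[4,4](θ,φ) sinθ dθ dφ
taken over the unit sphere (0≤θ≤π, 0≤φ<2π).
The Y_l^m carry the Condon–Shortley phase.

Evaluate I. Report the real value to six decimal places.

|6−1|≤4≤6+1 violated ⇒ I = 0

0.000000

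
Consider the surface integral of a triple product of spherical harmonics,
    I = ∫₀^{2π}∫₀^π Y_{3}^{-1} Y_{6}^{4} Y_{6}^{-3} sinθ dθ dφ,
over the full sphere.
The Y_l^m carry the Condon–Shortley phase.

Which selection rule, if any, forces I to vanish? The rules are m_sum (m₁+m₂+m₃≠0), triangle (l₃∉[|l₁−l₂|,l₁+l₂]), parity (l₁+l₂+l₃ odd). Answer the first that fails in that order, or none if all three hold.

Σmᵢ = 0  ✓
l₃∈[|l₁−l₂|,l₁+l₂]=[3,9], have l₃=6  ✓
Σlᵢ = 15 ⇒ odd  ✗

parity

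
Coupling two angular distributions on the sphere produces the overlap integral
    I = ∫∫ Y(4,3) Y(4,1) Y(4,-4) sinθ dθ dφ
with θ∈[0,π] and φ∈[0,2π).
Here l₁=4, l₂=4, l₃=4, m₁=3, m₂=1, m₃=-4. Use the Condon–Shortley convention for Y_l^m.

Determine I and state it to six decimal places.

Rules hold: Σm=0, L=12 even, 0≤4≤8.
N = 9·9·9 = 729
Δ = 4!·4!·4!/13! = 1/450450
Racah Σ t=0..4: t=0:+1/13824 t=1:−1/216 t=2:+1/64 t=3:−1/216 t=4:+1/13824 = 5/768
⇒ 3j(4 4 4; 0 0 0)² = 18/1001, sgn +1
Racah Σ t=1..1: t=1:−1/3456 = -1/3456
⇒ 3j(4 4 4; 3 1 -4)² = 35/1287, sgn -1
4πI² = N·(3j₀)²·(3jₘ)² = 7290/20449
I = -1·√(0.356497/4π) = -0.16843130

-0.168431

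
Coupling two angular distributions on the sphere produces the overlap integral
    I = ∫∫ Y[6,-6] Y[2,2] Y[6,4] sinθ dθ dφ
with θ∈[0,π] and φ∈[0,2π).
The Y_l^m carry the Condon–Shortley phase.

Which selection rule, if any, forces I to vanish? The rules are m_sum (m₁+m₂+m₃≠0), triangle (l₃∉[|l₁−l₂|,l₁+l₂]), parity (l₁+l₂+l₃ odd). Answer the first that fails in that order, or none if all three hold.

none

m₁+m₂+m₃ = -6 + 2 + 4 = 0  ✓
triangle: |6−2|=4 ≤ l₃=6 ≤ 6+2=8  ✓
parity: l₁+l₂+l₃ = 14 is even  ✓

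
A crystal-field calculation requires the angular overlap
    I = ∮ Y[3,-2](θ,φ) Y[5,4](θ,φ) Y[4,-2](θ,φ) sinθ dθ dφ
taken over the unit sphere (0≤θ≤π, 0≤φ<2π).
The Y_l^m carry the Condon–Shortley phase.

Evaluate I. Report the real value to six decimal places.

Checks pass: Σm=0; 12 even; l₃=4∈[2,8].
(2·3+1)(2·5+1)(2·4+1) = 693
Δ: 4! 2! 6! / 13! → 1/180180
sum: t=1:−1/576 t=2:+1/144 t=3:−1/576 = 1/288
3j²(3 5 4; 0 0 0) = Δ·Π!·Σ² = 20/1001  (sign +1)
sum: t=3:−1/8640 t=4:+1/2880 = 1/4320
3j²(3 5 4; -2 4 -2) = Δ·Π!·Σ² = 8/429  (sign +1)
combine: 4πI² = 693·20/1001·8/429 = 480/1859
take √, sign +1: I = 0.14334284

0.143343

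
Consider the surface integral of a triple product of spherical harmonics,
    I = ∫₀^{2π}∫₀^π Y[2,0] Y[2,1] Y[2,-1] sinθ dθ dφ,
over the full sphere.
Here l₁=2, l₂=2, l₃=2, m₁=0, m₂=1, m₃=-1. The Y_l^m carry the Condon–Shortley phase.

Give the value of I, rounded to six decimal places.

Checks pass: Σm=0; 6 even; l₃=2∈[0,4].
(2·2+1)(2·2+1)(2·2+1) = 125
Δ: 2! 2! 2! / 7! → 1/630
sum: t=0:+1/8 t=1:−1/1 t=2:+1/8 = -3/4
3j²(2 2 2; 0 0 0) = Δ·Π!·Σ² = 2/35  (sign -1)
sum: t=1:−1/2 t=2:+1/4 = -1/4
3j²(2 2 2; 0 1 -1) = Δ·Π!·Σ² = 1/70  (sign +1)
combine: 4πI² = 125·2/35·1/70 = 5/49
take √, sign -1: I = -0.09011188

-0.090112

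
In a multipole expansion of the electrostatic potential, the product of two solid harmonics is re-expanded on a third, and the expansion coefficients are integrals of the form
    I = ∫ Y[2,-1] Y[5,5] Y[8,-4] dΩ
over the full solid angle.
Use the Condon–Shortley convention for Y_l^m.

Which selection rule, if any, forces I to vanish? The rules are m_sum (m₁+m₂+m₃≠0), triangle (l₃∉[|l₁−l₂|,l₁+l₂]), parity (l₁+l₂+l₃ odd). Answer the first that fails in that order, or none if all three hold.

triangle

m₁+m₂+m₃ = -1 + 5 − 4 = 0  ✓
triangle: |2−5|=3 ≤ l₃=8 ≤ 2+5=7  ✗
parity: l₁+l₂+l₃ = 15 is odd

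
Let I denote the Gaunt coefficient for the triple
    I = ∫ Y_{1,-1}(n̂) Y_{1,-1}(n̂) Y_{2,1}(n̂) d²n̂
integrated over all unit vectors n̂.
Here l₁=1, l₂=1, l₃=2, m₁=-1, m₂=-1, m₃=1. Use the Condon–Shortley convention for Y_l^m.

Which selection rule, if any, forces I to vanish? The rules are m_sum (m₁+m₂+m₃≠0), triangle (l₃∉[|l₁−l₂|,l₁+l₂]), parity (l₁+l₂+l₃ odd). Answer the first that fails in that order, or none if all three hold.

m₁+m₂+m₃ = -1 − 1 + 1 = -1  ✗
triangle: |1−1|=0 ≤ l₃=2 ≤ 1+1=2
parity: l₁+l₂+l₃ = 4 is even

m_sum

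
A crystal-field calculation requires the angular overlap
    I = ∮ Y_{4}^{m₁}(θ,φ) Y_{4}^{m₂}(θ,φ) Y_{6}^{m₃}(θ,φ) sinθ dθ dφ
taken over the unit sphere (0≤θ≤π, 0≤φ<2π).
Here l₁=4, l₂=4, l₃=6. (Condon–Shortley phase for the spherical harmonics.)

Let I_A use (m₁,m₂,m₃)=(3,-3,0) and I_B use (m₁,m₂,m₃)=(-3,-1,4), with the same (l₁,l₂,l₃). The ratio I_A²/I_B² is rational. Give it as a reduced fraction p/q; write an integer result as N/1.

289/18

Shared (l₁,l₂,l₃)=(4,4,6): N and (l;000)² cancel in I_A²/I_B².
A: Δ = 2!·6!·6!/15! = 1/1261260; Racah Σ t=0..1: t=0:+1/28800 t=1:−1/518400 = 17/518400; ⇒ 3j(4 4 6; 3 -3 0)² = 289/25740, sgn +1
B: Δ = 2!·6!·6!/15! = 1/1261260; Racah Σ t=1..2: t=1:−1/34560 t=2:+1/28800 = 1/172800; ⇒ 3j(4 4 6; -3 -1 4)² = 1/1430, sgn +1
I_A²/I_B² = (289/25740)/(1/1430) = 289/18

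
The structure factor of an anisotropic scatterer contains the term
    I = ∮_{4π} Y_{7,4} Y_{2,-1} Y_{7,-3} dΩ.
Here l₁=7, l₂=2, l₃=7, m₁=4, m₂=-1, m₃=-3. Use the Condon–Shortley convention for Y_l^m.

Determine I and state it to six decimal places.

Rules hold: Σm=0, L=16 even, 5≤7≤9.
N = 15·5·15 = 1125
Δ = 2!·12!·2!/17! = 1/185640
Racah Σ t=0..2: t=0:+1/2419200 t=1:−1/518400 t=2:+1/2419200 = -1/907200
⇒ 3j(7 2 7; 0 0 0)² = 56/3315, sgn +1
Racah Σ t=0..1: t=0:+1/4354560 t=1:−1/14515200 = 1/6220800
⇒ 3j(7 2 7; 4 -1 -3)² = 77/4420, sgn +1
4πI² = N·(3j₀)²·(3jₘ)² = 16170/48841
I = +1·√(0.331074/4π) = 0.16231468

0.162315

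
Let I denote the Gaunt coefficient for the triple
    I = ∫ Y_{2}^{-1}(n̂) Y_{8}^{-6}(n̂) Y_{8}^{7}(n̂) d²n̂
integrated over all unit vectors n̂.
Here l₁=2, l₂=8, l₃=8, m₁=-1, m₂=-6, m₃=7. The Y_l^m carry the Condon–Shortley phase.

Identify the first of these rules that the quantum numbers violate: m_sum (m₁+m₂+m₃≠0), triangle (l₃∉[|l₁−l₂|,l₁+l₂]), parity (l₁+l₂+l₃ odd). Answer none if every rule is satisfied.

m₁+m₂+m₃ = -1 − 6 + 7 = 0  ✓
triangle: |2−8|=6 ≤ l₃=8 ≤ 2+8=10  ✓
parity: l₁+l₂+l₃ = 18 is even  ✓

none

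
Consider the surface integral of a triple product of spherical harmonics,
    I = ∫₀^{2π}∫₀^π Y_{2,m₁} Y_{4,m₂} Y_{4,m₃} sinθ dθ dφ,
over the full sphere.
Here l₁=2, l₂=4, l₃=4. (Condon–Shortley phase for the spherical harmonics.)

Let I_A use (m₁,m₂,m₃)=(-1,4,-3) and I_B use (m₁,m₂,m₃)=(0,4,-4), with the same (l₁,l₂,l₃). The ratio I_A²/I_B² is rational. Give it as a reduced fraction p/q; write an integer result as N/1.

Same 2,4,4: normalisation and zero-m 3j drop out of the ratio.
A: Δ: 2! 2! 6! / 11! → 1/13860; sum: t=2:+1/1440 = 1/1440; 3j²(2 4 4; -1 4 -3) = Δ·Π!·Σ² = 7/165  (sign -1)
B: Δ: 2! 2! 6! / 11! → 1/13860; sum: t=2:+1/2880 = 1/2880; 3j²(2 4 4; 0 4 -4) = Δ·Π!·Σ² = 28/495  (sign +1)
I_A²/I_B² = (7/165)/(28/495) = 3/4

3/4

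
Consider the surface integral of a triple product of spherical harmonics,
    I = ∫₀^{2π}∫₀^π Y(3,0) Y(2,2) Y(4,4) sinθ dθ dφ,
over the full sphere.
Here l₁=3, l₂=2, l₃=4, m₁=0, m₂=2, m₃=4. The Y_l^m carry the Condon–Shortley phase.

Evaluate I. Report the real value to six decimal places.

Σmᵢ = 6 ≠ 0, so the φ-integral vanishes; I = 0

0.000000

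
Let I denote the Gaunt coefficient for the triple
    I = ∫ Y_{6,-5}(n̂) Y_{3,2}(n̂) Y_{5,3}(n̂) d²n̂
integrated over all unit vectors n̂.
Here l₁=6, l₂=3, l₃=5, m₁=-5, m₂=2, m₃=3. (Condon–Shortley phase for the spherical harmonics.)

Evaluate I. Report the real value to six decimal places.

Checks pass: Σm=0; 14 even; l₃=5∈[3,9].
(2·6+1)(2·3+1)(2·5+1) = 1001
Δ: 4! 8! 2! / 15! → 1/675675
sum: t=1:−1/8640 t=2:+1/2304 t=3:−1/8640 = 7/34560
3j²(6 3 5; 0 0 0) = Δ·Π!·Σ² = 7/429  (sign -1)
sum: t=3:−1/483840 t=4:+1/120960 = 1/161280
3j²(6 3 5; -5 2 3) = Δ·Π!·Σ² = 2/91  (sign +1)
combine: 4πI² = 1001·7/429·2/91 = 14/39
take √, sign -1: I = -0.16901560

-0.169016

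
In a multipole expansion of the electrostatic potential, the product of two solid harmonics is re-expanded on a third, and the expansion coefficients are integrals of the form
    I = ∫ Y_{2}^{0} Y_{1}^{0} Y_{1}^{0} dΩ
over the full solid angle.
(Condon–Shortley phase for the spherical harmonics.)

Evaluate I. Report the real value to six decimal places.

Rules hold: Σm=0, L=4 even, 1≤1≤3.
N = 5·3·3 = 45
Δ = 2!·2!·0!/5! = 1/30
Racah Σ t=1..1: t=1:−1/1 = -1/1
⇒ 3j(2 1 1; 0 0 0)² = 2/15, sgn +1
(m-triple is (0,0,0) — same symbol as above.)
4πI² = N·(3j₀)²·(3jₘ)² = 4/5
I = +1·√(0.8/4π) = 0.25231325

0.252313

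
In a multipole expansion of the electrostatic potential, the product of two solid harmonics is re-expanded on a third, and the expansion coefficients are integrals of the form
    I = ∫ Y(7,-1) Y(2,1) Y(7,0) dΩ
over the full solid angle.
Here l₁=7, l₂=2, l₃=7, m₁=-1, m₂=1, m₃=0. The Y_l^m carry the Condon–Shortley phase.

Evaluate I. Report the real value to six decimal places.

m-sum 0 ✓  L=16 even ✓  5≤7≤9 ✓
Π(2lᵢ+1) = 15×5×15 = 1125
triangle coeff Δ(7,2,7) = 1/185640
Σ_t [0,2]: t=0:+1/2419200 t=1:−1/518400 t=2:+1/2419200 = -1/907200
(3j)²=56/3315 [(7 2 7; 0 0 0)], sign=+1
Σ_t [1,2]: t=1:−1/1209600 t=2:+1/1036800 = 1/7257600
(3j)²=1/2210 [(7 2 7; -1 1 0)], sign=-1
⇒ 4πI² = 420/48841
I = (-1)√(420/48841/(4π)) = -0.02615938

-0.026159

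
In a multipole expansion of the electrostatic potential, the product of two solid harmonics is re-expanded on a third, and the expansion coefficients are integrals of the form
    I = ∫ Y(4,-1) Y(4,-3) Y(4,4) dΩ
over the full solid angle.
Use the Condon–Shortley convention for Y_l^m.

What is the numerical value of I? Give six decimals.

m-sum 0 ✓  L=12 even ✓  0≤4≤8 ✓
Π(2lᵢ+1) = 9×9×9 = 729
triangle coeff Δ(4,4,4) = 1/450450
Σ_t [0,4]: t=0:+1/13824 t=1:−1/216 t=2:+1/64 t=3:−1/216 t=4:+1/13824 = 5/768
(3j)²=18/1001 [(4 4 4; 0 0 0)], sign=+1
Σ_t [1,1]: t=1:−1/3456 = -1/3456
(3j)²=35/1287 [(4 4 4; -1 -3 4)], sign=-1
⇒ 4πI² = 7290/20449
I = (-1)√(7290/20449/(4π)) = -0.16843130

-0.168431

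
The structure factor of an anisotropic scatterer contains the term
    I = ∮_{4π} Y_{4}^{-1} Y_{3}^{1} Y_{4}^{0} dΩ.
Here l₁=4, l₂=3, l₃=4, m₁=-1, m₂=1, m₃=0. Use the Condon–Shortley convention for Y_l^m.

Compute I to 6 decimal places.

l₁+l₂+l₃=11 is odd: 3j(l;000)=0 ⇒ I=0

0.000000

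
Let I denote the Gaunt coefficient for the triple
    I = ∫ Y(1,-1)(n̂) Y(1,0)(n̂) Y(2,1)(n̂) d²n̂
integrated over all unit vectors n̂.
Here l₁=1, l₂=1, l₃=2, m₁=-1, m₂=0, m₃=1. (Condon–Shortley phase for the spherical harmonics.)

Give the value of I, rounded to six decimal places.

-0.218510

Rules hold: Σm=0, L=4 even, 0≤2≤2.
N = 3·3·5 = 45
Δ = 0!·2!·2!/5! = 1/30
Racah Σ t=0..0: t=0:+1/1 = 1/1
⇒ 3j(1 1 2; 0 0 0)² = 2/15, sgn +1
Racah Σ t=0..0: t=0:+1/2 = 1/2
⇒ 3j(1 1 2; -1 0 1)² = 1/10, sgn -1
4πI² = N·(3j₀)²·(3jₘ)² = 3/5
I = -1·√(0.6/4π) = -0.21850969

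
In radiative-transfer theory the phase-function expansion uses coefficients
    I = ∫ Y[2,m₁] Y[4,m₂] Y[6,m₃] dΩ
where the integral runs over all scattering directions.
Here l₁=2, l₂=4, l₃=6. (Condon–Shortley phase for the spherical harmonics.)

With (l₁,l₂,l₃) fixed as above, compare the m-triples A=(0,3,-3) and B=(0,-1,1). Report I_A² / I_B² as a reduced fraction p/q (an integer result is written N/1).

18/35

Same 2,4,6: normalisation and zero-m 3j drop out of the ratio.
A: Δ: 0! 4! 8! / 13! → 1/6435; sum: t=0:+1/20160 = 1/20160; 3j²(2 4 6; 0 3 -3) = Δ·Π!·Σ² = 12/715  (sign -1)
B: Δ: 0! 4! 8! / 13! → 1/6435; sum: t=0:+1/2880 = 1/2880; 3j²(2 4 6; 0 -1 1) = Δ·Π!·Σ² = 14/429  (sign -1)
I_A²/I_B² = (12/715)/(14/429) = 18/35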